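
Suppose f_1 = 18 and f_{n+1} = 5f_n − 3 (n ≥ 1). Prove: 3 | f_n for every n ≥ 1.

Base case: f_1 = 18 = 3·6, so 3 | f_1.
Assume 3 | f_m, so f_m = 3t for some integer t.
Then f_{m+1} = 5f_m − 3 = 5·(3t) − 3 = 3(5t − 1), so 3 | f_{m+1}.
By induction, 3 | f_n for all n ≥ 1.

3 | f_n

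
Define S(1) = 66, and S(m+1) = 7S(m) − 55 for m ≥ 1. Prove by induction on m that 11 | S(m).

Base case: S(1) = 66 = 11·6, so 11 | S(1).
Assume 11 | S(r), so S(r) = 11t for some integer t.
Then S(r+1) = 7S(r) − 55 = 7·(11t) − 55 = 11(7t − 5), so 11 | S(r+1).
So the property holds for r+1, and by induction 11 | S(m) for all m ≥ 1.

11 | S(m)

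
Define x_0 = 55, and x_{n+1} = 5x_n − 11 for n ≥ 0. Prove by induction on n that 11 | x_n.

Base case: x_0 = 55 = 11·5, so 11 | x_0.
Assume 11 | x_r, so x_r = 11t for some integer t.
Then x_{r+1} = 5x_r − 11 = 5·(11t) − 11 = 11(5t − 1), so 11 | x_{r+1}.
This completes the inductive step, so 11 | x_n for all n ≥ 0.

11 | x_n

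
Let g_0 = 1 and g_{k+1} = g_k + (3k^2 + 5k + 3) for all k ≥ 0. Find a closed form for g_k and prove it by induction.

Claim: g_k = k^3 + k^2 + k + 1.

Base case: g_0 = 1, and 0^3 + 0^2 + 0 + 1 = 1.
Assume g_m = m^3 + m^2 + m + 1.
Then g_{m+1} = g_m + (3m^2 + 5m + 3) = (m^3 + m^2 + m + 1) + (3m^2 + 5m + 3) = m^3 + 4m^2 + 6m + 4,
and (m+1)^3 + (m+1)^2 + (m+1) + 1 = m^3 + 4m^2 + 6m + 4.
By induction, g_k = k^3 + k^2 + k + 1 for all k ≥ 0.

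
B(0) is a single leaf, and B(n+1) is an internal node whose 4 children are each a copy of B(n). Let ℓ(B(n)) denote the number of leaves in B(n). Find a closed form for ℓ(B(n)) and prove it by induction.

Claim: ℓ(B(n)) = 4^n.

Base case: ℓ(B(0)) = 1, and 4^0 = 1.
Assume ℓ(B(m)) = 4^m.
Then ℓ(B(m+1)) = 4·ℓ(B(m)) = 4·4^m = 4^{m+1}.
Hence ℓ(B(n)) = 4^n for every n ≥ 0, by induction.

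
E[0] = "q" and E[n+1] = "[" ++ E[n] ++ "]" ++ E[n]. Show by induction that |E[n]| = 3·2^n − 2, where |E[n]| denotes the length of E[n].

Base case: |E[0]| = 1, and 3·2^0 − 2 = 1.
Assume |E[k]| = 3·2^k − 2.
Then |E[k+1]| = 1 + |E[k]| + 1 + |E[k]| = 2|E[k]| + 2 = 2(3·2^k − 2) + 2 = 3·2^{k+1} − 4 + 2 = 3·2^{k+1} − 2.
So the formula holds for k+1, and by induction |E[n]| = 3·2^n − 2 for all n ≥ 0.

|E[n]| = 3·2^n − 2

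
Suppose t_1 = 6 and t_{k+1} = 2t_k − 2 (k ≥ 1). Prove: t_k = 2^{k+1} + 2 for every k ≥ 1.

Base case: t_1 = 6, and 2^{1+1} + 2 = 4 + 2 = 6.
Assume t_m = 2^{m+1} + 2 for some m ≥ 1.
Then t_{m+1} = 2t_m − 2 = 2·(2^{m+1} + 2) − 2 = 2^{m+2} + 4 − 2 = 2^{m+2} + 2.
Hence t_k = 2^{k+1} + 2 for every k ≥ 1, by induction.

t_k = 2^{k+1} + 2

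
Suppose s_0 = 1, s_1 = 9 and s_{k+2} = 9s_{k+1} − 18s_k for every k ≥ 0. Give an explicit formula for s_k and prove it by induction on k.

Claim: s_k = 2·6^k − 3^k.

Base cases: s_0 = 1 and 2·6^0 − 3^0 = 1; s_1 = 9 and 2·6^1 − 3^1 = 9.
Assume s_j = 2·6^j − 3^j for all 0 ≤ j ≤ r, where r ≥ 1.
Then s_{r+1} = 9s_r − 18s_{r−1} = 9·(2·6^r − 3^r) − 18·(2·6^{r−1} − 3^{r−1}) = 2·(9·6 − 18)6^{r−1} − (9·3 − 18)3^{r−1} = 72·6^{r−1} − 9·3^{r−1} = 2·6^{r+1} − 3^{r+1}.
By strong induction, s_k = 2·6^k − 3^k for all k ≥ 0.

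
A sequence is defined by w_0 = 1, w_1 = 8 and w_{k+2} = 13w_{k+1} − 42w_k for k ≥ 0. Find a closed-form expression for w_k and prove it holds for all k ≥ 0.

Claim: w_k = -6^k + 2·7^k.

Base cases: w_0 = 1 and -6^0 + 2·7^0 = 1; w_1 = 8 and -6^1 + 2·7^1 = 8.
Assume w_j = -6^j + 2·7^j for all 0 ≤ j ≤ r, where r ≥ 1.
Then w_{r+1} = 13w_r − 42w_{r−1} = 13·(-6^r + 2·7^r) − 42·(-6^{r−1} + 2·7^{r−1}) = -(13·6 − 42)6^{r−1} + 2·(13·7 − 42)7^{r−1} = -36·6^{r−1} + 98·7^{r−1} = -6^{r+1} + 2·7^{r+1}.
So the formula holds for r+1, and by strong induction w_k = -6^k + 2·7^k for all k ≥ 0.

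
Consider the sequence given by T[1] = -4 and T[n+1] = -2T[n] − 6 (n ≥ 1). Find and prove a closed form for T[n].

Claim: T[n] = (-2)^n − 2.

Base case: T[1] = -4, and (-2)^1 − 2 = -2 − 2 = -4.
Assume T[m] = (-2)^m − 2 for some m ≥ 1.
Then T[m+1] = -2T[m] − 6 = -2·((-2)^m − 2) − 6 = -2·(-2)^m + 4 − 6 = (-2)^{m+1} − 2.
Hence T[n] = (-2)^n − 2 for every n ≥ 1, by induction.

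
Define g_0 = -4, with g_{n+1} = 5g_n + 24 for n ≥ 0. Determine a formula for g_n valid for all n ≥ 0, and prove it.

Claim: g_n = 2·5^n − 6.

Base case: g_0 = -4, and 2·5^0 − 6 = 2 − 6 = -4.
Assume g_r = 2·5^r − 6 for some r ≥ 0.
Then g_{r+1} = 5g_r + 24 = 5·(2·5^r − 6) + 24 = 10·5^r − 30 + 24 = 2·5^{r+1} − 6.
This completes the inductive step, so g_n = 2·5^n − 6 for all n ≥ 0.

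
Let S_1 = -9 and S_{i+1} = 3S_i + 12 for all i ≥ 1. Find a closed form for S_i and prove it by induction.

Claim: S_i = -3^i − 6.

Base case: S_1 = -9, and -3^1 − 6 = -3 − 6 = -9.
Assume S_m = -3^m − 6 for some m ≥ 1.
Then S_{m+1} = 3S_m + 12 = 3·(-3^m − 6) + 12 = -3^{m+1} − 18 + 12 = -3^{m+1} − 6.
So the formula holds for m+1, and by induction S_i = -3^i − 6 for all i ≥ 1.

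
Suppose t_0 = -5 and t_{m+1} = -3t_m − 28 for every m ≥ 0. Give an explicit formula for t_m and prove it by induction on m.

Claim: t_m = 2·(-3)^m − 7.

Base case: t_0 = -5, and 2·(-3)^0 − 7 = 2 − 7 = -5.
Assume t_r = 2·(-3)^r − 7 for some r ≥ 0.
Then t_{r+1} = -3t_r − 28 = -3·(2·(-3)^r − 7) − 28 = -6·(-3)^r + 21 − 28 = 2·(-3)^{r+1} − 7.
So the formula holds for r+1, and by induction t_m = 2·(-3)^m − 7 for all m ≥ 0.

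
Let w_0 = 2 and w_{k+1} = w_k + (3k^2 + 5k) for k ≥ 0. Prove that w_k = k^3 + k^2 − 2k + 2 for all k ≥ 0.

Base case: w_0 = 2, and 0^3 + 0^2 − 2·0 + 2 = 2.
Assume w_j = j^3 + j^2 − 2j + 2.
Then w_{j+1} = w_j + (3j^2 + 5j) = (j^3 + j^2 − 2j + 2) + (3j^2 + 5j) = j^3 + 4j^2 + 3j + 2,
and (j+1)^3 + (j+1)^2 − 2·(j+1) + 2 = j^3 + 4j^2 + 3j + 2.
Hence w_k = k^3 + k^2 − 2k + 2 for every k ≥ 0, by induction.

w_k = k^3 + k^2 − 2k + 2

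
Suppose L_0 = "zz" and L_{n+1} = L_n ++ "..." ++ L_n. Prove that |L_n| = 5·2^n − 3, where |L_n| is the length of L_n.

Base case: |L_0| = 2, and 5·2^0 − 3 = 2.
Assume |L_k| = 5·2^k − 3.
Then |L_{k+1}| = |L_k| + 3 + |L_k| = 2|L_k| + 3 = 2(5·2^k − 3) + 3 = 5·2^{k+1} − 6 + 3 = 5·2^{k+1} − 3.
By induction, |L_n| = 5·2^n − 3 for all n ≥ 0.

|L_n| = 5·2^n − 3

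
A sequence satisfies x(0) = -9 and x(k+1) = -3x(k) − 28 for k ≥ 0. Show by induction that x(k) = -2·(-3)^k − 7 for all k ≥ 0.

Base case: x(0) = -9, and -2·(-3)^0 − 7 = -2 − 7 = -9.
Assume x(j) = -2·(-3)^j − 7 for some j ≥ 0.
Then x(j+1) = -3x(j) − 28 = -3·(-2·(-3)^j − 7) − 28 = 6·(-3)^j + 21 − 28 = -2·(-3)^{j+1} − 7.
By induction, x(k) = -2·(-3)^k − 7 for all k ≥ 0.

x(k) = -2·(-3)^k − 7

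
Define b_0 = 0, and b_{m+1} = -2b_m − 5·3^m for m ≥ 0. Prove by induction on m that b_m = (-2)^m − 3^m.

Base case: b_0 = 0, and (-2)^0 − 3^0 = 1 − 1 = 0.
Assume b_r = (-2)^r − 3^r for some r ≥ 0.
Then b_{r+1} = -2b_r − 5·3^r = -2·((-2)^r − 3^r) − 5·3^r = (-2)^{r+1} + 2·3^r − 5·3^r = (-2)^{r+1} − 3·3^r = (-2)^{r+1} − 3^{r+1}.
By induction, b_m = (-2)^m − 3^m for all m ≥ 0.

b_m = (-2)^m − 3^m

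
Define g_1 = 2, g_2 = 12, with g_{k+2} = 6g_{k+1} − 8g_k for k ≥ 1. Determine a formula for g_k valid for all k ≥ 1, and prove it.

Claim: g_k = 4^k − 2^k.

Base cases: g_1 = 2 and 4^1 − 2^1 = 2; g_2 = 12 and 4^2 − 2^2 = 12.
Assume g_j = 4^j − 2^j for all 1 ≤ j ≤ m, where m ≥ 2.
Then g_{m+1} = 6g_m − 8g_{m−1} = 6·(4^m − 2^m) − 8·(4^{m−1} − 2^{m−1}) = (6·4 − 8)4^{m−1} − (6·2 − 8)2^{m−1} = 16·4^{m−1} − 4·2^{m−1} = 4^{m+1} − 2^{m+1}.
So the formula holds for m+1, and by strong induction g_k = 4^k − 2^k for all k ≥ 1.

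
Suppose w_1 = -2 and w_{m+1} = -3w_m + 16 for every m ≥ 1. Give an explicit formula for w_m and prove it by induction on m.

Claim: w_m = 2·(-3)^m + 4.

Base case: w_1 = -2, and 2·(-3)^1 + 4 = -6 + 4 = -2.
Assume w_j = 2·(-3)^j + 4 for some j ≥ 1.
Then w_{j+1} = -3w_j + 16 = -3·(2·(-3)^j + 4) + 16 = -6·(-3)^j − 12 + 16 = 2·(-3)^{j+1} + 4.
This completes the inductive step, so w_m = 2·(-3)^m + 4 for all m ≥ 1.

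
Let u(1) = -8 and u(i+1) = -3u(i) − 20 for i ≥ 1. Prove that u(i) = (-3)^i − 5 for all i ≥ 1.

Base case: u(1) = -8, and (-3)^1 − 5 = -3 − 5 = -8.
Assume u(m) = (-3)^m − 5 for some m ≥ 1.
Then u(m+1) = -3u(m) − 20 = -3·((-3)^m − 5) − 20 = -3·(-3)^m + 15 − 20 = (-3)^{m+1} − 5.
So the formula holds for m+1, and by induction u(i) = (-3)^i − 5 for all i ≥ 1.

u(i) = (-3)^i − 5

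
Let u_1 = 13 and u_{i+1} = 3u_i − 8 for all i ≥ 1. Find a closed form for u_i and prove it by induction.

Claim: u_i = 3^{i+1} + 4.

Base case: u_1 = 13, and 3^{1+1} + 4 = 9 + 4 = 13.
Assume u_j = 3^{j+1} + 4 for some j ≥ 1.
Then u_{j+1} = 3u_j − 8 = 3·(3^{j+1} + 4) − 8 = 3^{j+2} + 12 − 8 = 3^{j+2} + 4.
This completes the inductive step, so u_i = 3^{i+1} + 4 for all i ≥ 1.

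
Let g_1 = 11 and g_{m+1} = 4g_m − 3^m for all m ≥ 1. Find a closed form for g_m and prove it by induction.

Claim: g_m = 2·4^m + 3^m.

Base case: g_1 = 11, and 2·4^1 + 3^1 = 8 + 3 = 11.
Assume g_r = 2·4^r + 3^r for some r ≥ 1.
Then g_{r+1} = 4g_r − 3^r = 4·(2·4^r + 3^r) − 3^r = 2·4^{r+1} + 4·3^r − 3^r = 2·4^{r+1} + 3·3^r = 2·4^{r+1} + 3^{r+1}.
Hence g_m = 2·4^m + 3^m for every m ≥ 1, by induction.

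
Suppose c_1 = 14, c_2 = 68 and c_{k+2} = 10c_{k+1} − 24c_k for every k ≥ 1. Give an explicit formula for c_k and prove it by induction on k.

Claim: c_k = 2·4^k + 6^k.

Base cases: c_1 = 14 and 2·4^1 + 6^1 = 14; c_2 = 68 and 2·4^2 + 6^2 = 68.
Assume c_j = 2·4^j + 6^j for all 1 ≤ j ≤ m, where m ≥ 2.
Then c_{m+1} = 10c_m − 24c_{m−1} = 10·(2·4^m + 6^m) − 24·(2·4^{m−1} + 6^{m−1}) = 2·(10·4 − 24)4^{m−1} + (10·6 − 24)6^{m−1} = 32·4^{m−1} + 36·6^{m−1} = 2·4^{m+1} + 6^{m+1}.
Hence c_k = 2·4^k + 6^k for every k ≥ 1, by strong induction.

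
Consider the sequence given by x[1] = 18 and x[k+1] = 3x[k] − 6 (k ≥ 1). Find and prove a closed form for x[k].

Claim: x[k] = 5·3^k + 3.

Base case: x[1] = 18, and 5·3^1 + 3 = 15 + 3 = 18.
Assume x[j] = 5·3^j + 3 for some j ≥ 1.
Then x[j+1] = 3x[j] − 6 = 3·(5·3^j + 3) − 6 = 15·3^j + 9 − 6 = 5·3^{j+1} + 3.
Hence x[k] = 5·3^k + 3 for every k ≥ 1, by induction.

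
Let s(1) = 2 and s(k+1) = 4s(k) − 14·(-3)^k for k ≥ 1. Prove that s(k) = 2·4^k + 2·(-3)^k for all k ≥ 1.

Base case: s(1) = 2, and 2·4^1 + 2·(-3)^1 = 8 − 6 = 2.
Assume s(j) = 2·4^j + 2·(-3)^j for some j ≥ 1.
Then s(j+1) = 4s(j) − 14·(-3)^j = 4·(2·4^j + 2·(-3)^j) − 14·(-3)^j = 2·4^{j+1} + 8·(-3)^j − 14·(-3)^j = 2·4^{j+1} − 6·(-3)^j = 2·4^{j+1} + 2·(-3)^{j+1}.
This completes the inductive step, so s(k) = 2·4^k + 2·(-3)^k for all k ≥ 1.

s(k) = 2·4^k + 2·(-3)^k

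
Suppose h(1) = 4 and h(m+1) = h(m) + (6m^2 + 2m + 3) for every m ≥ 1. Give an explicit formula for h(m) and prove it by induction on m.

Claim: h(m) = 2m^3 − 2m^2 + 3m + 1.

Base case: h(1) = 4, and 2·1^3 − 2·1^2 + 3·1 + 1 = 4.
Assume h(j) = 2j^3 − 2j^2 + 3j + 1.
Then h(j+1) = h(j) + (6j^2 + 2j + 3) = (2j^3 − 2j^2 + 3j + 1) + (6j^2 + 2j + 3) = 2j^3 + 4j^2 + 5j + 4,
and 2·(j+1)^3 − 2·(j+1)^2 + 3·(j+1) + 1 = 2j^3 + 4j^2 + 5j + 4.
This completes the inductive step, so h(m) = 2m^3 − 2m^2 + 3m + 1 for all m ≥ 1.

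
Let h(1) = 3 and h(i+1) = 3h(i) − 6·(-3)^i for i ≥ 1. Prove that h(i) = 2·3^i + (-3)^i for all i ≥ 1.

Base case: h(1) = 3, and 2·3^1 + (-3)^1 = 6 − 3 = 3.
Assume h(k) = 2·3^k + (-3)^k for some k ≥ 1.
Then h(k+1) = 3h(k) − 6·(-3)^k = 3·(2·3^k + (-3)^k) − 6·(-3)^k = 2·3^{k+1} + 3·(-3)^k − 6·(-3)^k = 2·3^{k+1} − 3·(-3)^k = 2·3^{k+1} + (-3)^{k+1}.
By induction, h(i) = 2·3^i + (-3)^i for all i ≥ 1.

h(i) = 2·3^i + (-3)^i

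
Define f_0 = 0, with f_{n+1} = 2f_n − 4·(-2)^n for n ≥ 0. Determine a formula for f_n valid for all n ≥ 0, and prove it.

Claim: f_n = -2^n + (-2)^n.

Base case: f_0 = 0, and -2^0 + (-2)^0 = -1 + 1 = 0.
Assume f_j = -2^j + (-2)^j for some j ≥ 0.
Then f_{j+1} = 2f_j − 4·(-2)^j = 2·(-2^j + (-2)^j) − 4·(-2)^j = -2^{j+1} + 2·(-2)^j − 4·(-2)^j = -2^{j+1} − 2·(-2)^j = -2^{j+1} + (-2)^{j+1}.
By induction, f_n = -2^n + (-2)^n for all n ≥ 0.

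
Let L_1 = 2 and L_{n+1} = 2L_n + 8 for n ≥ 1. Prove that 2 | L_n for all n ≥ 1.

Base case: L_1 = 2 = 2·1, so 2 | L_1.
Assume 2 | L_k, so L_k = 2t for some integer t.
Then L_{k+1} = 2L_k + 8 = 2·(2t) + 8 = 2(2t + 4), so 2 | L_{k+1}.
This completes the inductive step, so 2 | L_n for all n ≥ 1.

2 | L_n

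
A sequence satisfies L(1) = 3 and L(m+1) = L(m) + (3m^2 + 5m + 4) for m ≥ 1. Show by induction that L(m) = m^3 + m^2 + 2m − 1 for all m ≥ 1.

Base case: L(1) = 3, and 1^3 + 1^2 + 2·1 − 1 = 3.
Assume L(j) = j^3 + j^2 + 2j − 1.
Then L(j+1) = L(j) + (3j^2 + 5j + 4) = (j^3 + j^2 + 2j − 1) + (3j^2 + 5j + 4) = j^3 + 4j^2 + 7j + 3,
and (j+1)^3 + (j+1)^2 + 2·(j+1) − 1 = j^3 + 4j^2 + 7j + 3.
By induction, L(m) = m^3 + m^2 + 2m − 1 for all m ≥ 1.

L(m) = m^3 + m^2 + 2m − 1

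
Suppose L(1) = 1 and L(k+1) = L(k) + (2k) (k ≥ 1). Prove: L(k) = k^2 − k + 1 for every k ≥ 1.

Base case: L(1) = 1, and 1^2 − 1 + 1 = 1.
Assume L(r) = r^2 − r + 1.
Then L(r+1) = L(r) + (2r) = (r^2 − r + 1) + (2r) = r^2 + r + 1,
and (r+1)^2 − (r+1) + 1 = r^2 + r + 1.
Hence L(k) = k^2 − k + 1 for every k ≥ 1, by induction.

L(k) = k^2 − k + 1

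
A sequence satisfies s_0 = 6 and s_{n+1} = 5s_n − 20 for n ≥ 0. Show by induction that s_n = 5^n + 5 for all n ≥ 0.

Base case: s_0 = 6, and 5^0 + 5 = 1 + 5 = 6.
Assume s_j = 5^j + 5 for some j ≥ 0.
Then s_{j+1} = 5s_j − 20 = 5·(5^j + 5) − 20 = 5^{j+1} + 25 − 20 = 5^{j+1} + 5.
By induction, s_n = 5^n + 5 for all n ≥ 0.

s_n = 5^n + 5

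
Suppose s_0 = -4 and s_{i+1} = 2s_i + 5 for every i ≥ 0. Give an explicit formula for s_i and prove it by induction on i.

Claim: s_i = 2^i − 5.

Base case: s_0 = -4, and 2^0 − 5 = 1 − 5 = -4.
Assume s_j = 2^j − 5 for some j ≥ 0.
Then s_{j+1} = 2s_j + 5 = 2·(2^j − 5) + 5 = 2^{j+1} − 10 + 5 = 2^{j+1} − 5.
So the formula holds for j+1, and by induction s_i = 2^i − 5 for all i ≥ 0.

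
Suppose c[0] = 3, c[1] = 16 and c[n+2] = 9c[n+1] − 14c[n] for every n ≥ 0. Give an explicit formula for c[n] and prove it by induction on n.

Claim: c[n] = 2^n + 2·7^n.

Base cases: c[0] = 3 and 2^0 + 2·7^0 = 3; c[1] = 16 and 2^1 + 2·7^1 = 16.
Assume c[i] = 2^i + 2·7^i for all 0 ≤ i ≤ j, where j ≥ 1.
Then c[j+1] = 9c[j] − 14c[j−1] = 9·(2^j + 2·7^j) − 14·(2^{j−1} + 2·7^{j−1}) = (9·2 − 14)2^{j−1} + 2·(9·7 − 14)7^{j−1} = 4·2^{j−1} + 98·7^{j−1} = 2^{j+1} + 2·7^{j+1}.
Hence c[n] = 2^n + 2·7^n for every n ≥ 0, by strong induction.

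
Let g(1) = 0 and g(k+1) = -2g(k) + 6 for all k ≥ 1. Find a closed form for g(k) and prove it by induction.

Claim: g(k) = (-2)^k + 2.

Base case: g(1) = 0, and (-2)^1 + 2 = -2 + 2 = 0.
Assume g(m) = (-2)^m + 2 for some m ≥ 1.
Then g(m+1) = -2g(m) + 6 = -2·((-2)^m + 2) + 6 = -2·(-2)^m − 4 + 6 = (-2)^{m+1} + 2.
So the formula holds for m+1, and by induction g(k) = (-2)^k + 2 for all k ≥ 1.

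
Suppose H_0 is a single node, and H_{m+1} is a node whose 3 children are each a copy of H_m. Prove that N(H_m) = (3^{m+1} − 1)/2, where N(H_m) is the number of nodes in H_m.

Base case: N(H_0) = 1, and (3^{0+1} − 1)/2 = 1.
Assume N(H_k) = (3^{k+1} − 1)/2.
Then N(H_{k+1}) = 1 + 3N(H_k) = 1 + 3·(3^{k+1} − 1)/2 = 1 + (3^{k+2} − 3)/2 = (2 + 3^{k+2} − 3)/2 = (3^{k+2} − 1)/2.
Hence N(H_m) = (3^{m+1} − 1)/2 for every m ≥ 0, by induction.

N(H_m) = (3^{m+1} − 1)/2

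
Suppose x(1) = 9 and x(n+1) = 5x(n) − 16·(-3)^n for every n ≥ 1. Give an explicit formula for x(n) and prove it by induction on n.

Claim: x(n) = 3·5^n + 2·(-3)^n.

Base case: x(1) = 9, and 3·5^1 + 2·(-3)^1 = 15 − 6 = 9.
Assume x(m) = 3·5^m + 2·(-3)^m for some m ≥ 1.
Then x(m+1) = 5x(m) − 16·(-3)^m = 5·(3·5^m + 2·(-3)^m) − 16·(-3)^m = 3·5^{m+1} + 10·(-3)^m − 16·(-3)^m = 3·5^{m+1} − 6·(-3)^m = 3·5^{m+1} + 2·(-3)^{m+1}.
This completes the inductive step, so x(n) = 3·5^n + 2·(-3)^n for all n ≥ 1.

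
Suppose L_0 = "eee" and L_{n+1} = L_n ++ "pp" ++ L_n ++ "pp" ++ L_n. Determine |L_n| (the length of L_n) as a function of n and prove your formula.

Claim: |L_n| = 5·3^n − 2.

Base case: |L_0| = 3, and 5·3^0 − 2 = 3.
Assume |L_m| = 5·3^m − 2.
Then |L_{m+1}| = 3|L_m| + 4 = 3(5·3^m − 2) + 4 = 5·3^{m+1} − 6 + 4 = 5·3^{m+1} − 2.
By induction, |L_n| = 5·3^n − 2 for all n ≥ 0.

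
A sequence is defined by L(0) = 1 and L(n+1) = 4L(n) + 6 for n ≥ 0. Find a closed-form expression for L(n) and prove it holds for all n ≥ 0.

Claim: L(n) = 3·4^n − 2.

Base case: L(0) = 1, and 3·4^0 − 2 = 3 − 2 = 1.
Assume L(k) = 3·4^k − 2 for some k ≥ 0.
Then L(k+1) = 4L(k) + 6 = 4·(3·4^k − 2) + 6 = 12·4^k − 8 + 6 = 3·4^{k+1} − 2.
By induction, L(n) = 3·4^n − 2 for all n ≥ 0.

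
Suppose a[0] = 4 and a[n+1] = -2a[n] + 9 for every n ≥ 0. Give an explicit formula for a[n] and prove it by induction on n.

Claim: a[n] = (-2)^n + 3.

Base case: a[0] = 4, and (-2)^0 + 3 = 1 + 3 = 4.
Assume a[j] = (-2)^j + 3 for some j ≥ 0.
Then a[j+1] = -2a[j] + 9 = -2·((-2)^j + 3) + 9 = -2·(-2)^j − 6 + 9 = (-2)^{j+1} + 3.
This completes the inductive step, so a[n] = (-2)^n + 3 for all n ≥ 0.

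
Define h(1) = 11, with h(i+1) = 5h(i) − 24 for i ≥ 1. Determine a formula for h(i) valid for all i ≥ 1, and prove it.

Claim: h(i) = 5^i + 6.

Base case: h(1) = 11, and 5^1 + 6 = 5 + 6 = 11.
Assume h(k) = 5^k + 6 for some k ≥ 1.
Then h(k+1) = 5h(k) − 24 = 5·(5^k + 6) − 24 = 5^{k+1} + 30 − 24 = 5^{k+1} + 6.
So the formula holds for k+1, and by induction h(i) = 5^i + 6 for all i ≥ 1.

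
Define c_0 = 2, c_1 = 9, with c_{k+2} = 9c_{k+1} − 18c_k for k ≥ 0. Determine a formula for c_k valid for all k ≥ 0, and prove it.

Claim: c_k = 6^k + 3^k.

Base cases: c_0 = 2 and 6^0 + 3^0 = 2; c_1 = 9 and 6^1 + 3^1 = 9.
Assume c_j = 6^j + 3^j for all 0 ≤ j ≤ r, where r ≥ 1.
Then c_{r+1} = 9c_r − 18c_{r−1} = 9·(6^r + 3^r) − 18·(6^{r−1} + 3^{r−1}) = (9·6 − 18)6^{r−1} + (9·3 − 18)3^{r−1} = 36·6^{r−1} + 9·3^{r−1} = 6^{r+1} + 3^{r+1}.
This completes the inductive step, so c_k = 6^k + 3^k for all k ≥ 0.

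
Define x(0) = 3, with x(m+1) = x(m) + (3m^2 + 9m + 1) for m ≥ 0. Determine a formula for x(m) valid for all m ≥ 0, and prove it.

Claim: x(m) = m^3 + 3m^2 − 3m + 3.

Base case: x(0) = 3, and 0^3 + 3·0^2 − 3·0 + 3 = 3.
Assume x(k) = k^3 + 3k^2 − 3k + 3.
Then x(k+1) = x(k) + (3k^2 + 9k + 1) = (k^3 + 3k^2 − 3k + 3) + (3k^2 + 9k + 1) = k^3 + 6k^2 + 6k + 4,
and (k+1)^3 + 3·(k+1)^2 − 3·(k+1) + 3 = k^3 + 6k^2 + 6k + 4.
Hence x(m) = m^3 + 3m^2 − 3m + 3 for every m ≥ 0, by induction.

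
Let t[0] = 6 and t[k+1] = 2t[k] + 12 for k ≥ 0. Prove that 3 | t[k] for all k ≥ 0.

Base case: t[0] = 6 = 3·2, so 3 | t[0].
Assume 3 | t[j], so t[j] = 3s for some integer s.
Then t[j+1] = 2t[j] + 12 = 2·(3s) + 12 = 3(2s + 4), so 3 | t[j+1].
So the property holds for j+1, and by induction 3 | t[k] for all k ≥ 0.

3 | t[k]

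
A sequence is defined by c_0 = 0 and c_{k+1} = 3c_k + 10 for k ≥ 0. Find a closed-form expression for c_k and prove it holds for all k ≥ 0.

Claim: c_k = 5·3^k − 5.

Base case: c_0 = 0, and 5·3^0 − 5 = 5 − 5 = 0.
Assume c_m = 5·3^m − 5 for some m ≥ 0.
Then c_{m+1} = 3c_m + 10 = 3·(5·3^m − 5) + 10 = 15·3^m − 15 + 10 = 5·3^{m+1} − 5.
Hence c_k = 5·3^k − 5 for every k ≥ 0, by induction.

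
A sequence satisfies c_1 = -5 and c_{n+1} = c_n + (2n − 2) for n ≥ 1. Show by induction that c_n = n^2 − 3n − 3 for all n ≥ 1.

Base case: c_1 = -5, and 1^2 − 3·1 − 3 = -5.
Assume c_j = j^2 − 3j − 3.
Then c_{j+1} = c_j + (2j − 2) = (j^2 − 3j − 3) + (2j − 2) = j^2 − j − 5,
and (j+1)^2 − 3·(j+1) − 3 = j^2 − j − 5.
This completes the inductive step, so c_n = n^2 − 3n − 3 for all n ≥ 1.

c_n = n^2 − 3n − 3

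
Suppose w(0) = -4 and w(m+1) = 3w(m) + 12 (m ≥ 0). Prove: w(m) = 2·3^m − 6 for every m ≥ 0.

Base case: w(0) = -4, and 2·3^0 − 6 = 2 − 6 = -4.
Assume w(j) = 2·3^j − 6 for some j ≥ 0.
Then w(j+1) = 3w(j) + 12 = 3·(2·3^j − 6) + 12 = 6·3^j − 18 + 12 = 2·3^{j+1} − 6.
So the formula holds for j+1, and by induction w(m) = 2·3^m − 6 for all m ≥ 0.

w(m) = 2·3^m − 6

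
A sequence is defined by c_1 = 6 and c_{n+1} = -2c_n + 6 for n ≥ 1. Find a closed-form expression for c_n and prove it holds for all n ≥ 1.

Claim: c_n = -2·(-2)^n + 2.

Base case: c_1 = 6, and -2·(-2)^1 + 2 = 4 + 2 = 6.
Assume c_k = -2·(-2)^k + 2 for some k ≥ 1.
Then c_{k+1} = -2c_k + 6 = -2·(-2·(-2)^k + 2) + 6 = 4·(-2)^k − 4 + 6 = -2·(-2)^{k+1} + 2.
Hence c_n = -2·(-2)^n + 2 for every n ≥ 1, by induction.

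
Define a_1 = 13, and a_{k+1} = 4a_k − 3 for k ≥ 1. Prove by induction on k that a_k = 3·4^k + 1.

Base case: a_1 = 13, and 3·4^1 + 1 = 12 + 1 = 13.
Assume a_j = 3·4^j + 1 for some j ≥ 1.
Then a_{j+1} = 4a_j − 3 = 4·(3·4^j + 1) − 3 = 12·4^j + 4 − 3 = 3·4^{j+1} + 1.
This completes the inductive step, so a_k = 3·4^k + 1 for all k ≥ 1.

a_k = 3·4^k + 1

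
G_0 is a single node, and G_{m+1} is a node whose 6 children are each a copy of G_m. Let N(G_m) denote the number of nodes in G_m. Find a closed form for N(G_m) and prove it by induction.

Claim: N(G_m) = (6^{m+1} − 1)/5.

Base case: N(G_0) = 1, and (6^{0+1} − 1)/5 = 1.
Assume N(G_k) = (6^{k+1} − 1)/5.
Then N(G_{k+1}) = 1 + 6N(G_k) = 1 + 6·(6^{k+1} − 1)/5 = 1 + (6^{k+2} − 6)/5 = (5 + 6^{k+2} − 6)/5 = (6^{k+2} − 1)/5.
By induction, N(G_m) = (6^{m+1} − 1)/5 for all m ≥ 0.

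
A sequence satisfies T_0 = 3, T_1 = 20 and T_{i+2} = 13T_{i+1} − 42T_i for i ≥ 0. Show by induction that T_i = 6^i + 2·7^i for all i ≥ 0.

Base cases: T_0 = 3 and 6^0 + 2·7^0 = 3; T_1 = 20 and 6^1 + 2·7^1 = 20.
Assume T_j = 6^j + 2·7^j for all 0 ≤ j ≤ r, where r ≥ 1.
Then T_{r+1} = 13T_r − 42T_{r−1} = 13·(6^r + 2·7^r) − 42·(6^{r−1} + 2·7^{r−1}) = (13·6 − 42)6^{r−1} + 2·(13·7 − 42)7^{r−1} = 36·6^{r−1} + 98·7^{r−1} = 6^{r+1} + 2·7^{r+1}.
So the formula holds for r+1, and by strong induction T_i = 6^i + 2·7^i for all i ≥ 0.

T_i = 6^i + 2·7^i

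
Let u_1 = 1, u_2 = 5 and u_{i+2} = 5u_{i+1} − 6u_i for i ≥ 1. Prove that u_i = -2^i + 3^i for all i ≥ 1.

Base cases: u_1 = 1 and -2^1 + 3^1 = 1; u_2 = 5 and -2^2 + 3^2 = 5.
Assume u_j = -2^j + 3^j for all 1 ≤ j ≤ k, where k ≥ 2.
Then u_{k+1} = 5u_k − 6u_{k−1} = 5·(-2^k + 3^k) − 6·(-2^{k−1} + 3^{k−1}) = -(5·2 − 6)2^{k−1} + (5·3 − 6)3^{k−1} = -4·2^{k−1} + 9·3^{k−1} = -2^{k+1} + 3^{k+1}.
This completes the inductive step, so u_i = -2^i + 3^i for all i ≥ 1.

u_i = -2^i + 3^i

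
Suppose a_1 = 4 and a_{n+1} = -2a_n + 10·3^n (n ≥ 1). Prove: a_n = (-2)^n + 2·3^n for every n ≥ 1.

Base case: a_1 = 4, and (-2)^1 + 2·3^1 = -2 + 6 = 4.
Assume a_k = (-2)^k + 2·3^k for some k ≥ 1.
Then a_{k+1} = -2a_k + 10·3^k = -2·((-2)^k + 2·3^k) + 10·3^k = (-2)^{k+1} − 4·3^k + 10·3^k = (-2)^{k+1} + 6·3^k = (-2)^{k+1} + 2·3^{k+1}.
Hence a_n = (-2)^n + 2·3^n for every n ≥ 1, by induction.

a_n = (-2)^n + 2·3^n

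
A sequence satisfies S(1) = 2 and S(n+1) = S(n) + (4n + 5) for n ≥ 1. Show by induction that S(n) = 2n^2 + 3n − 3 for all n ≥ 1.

Base case: S(1) = 2, and 2·1^2 + 3·1 − 3 = 2.
Assume S(k) = 2k^2 + 3k − 3.
Then S(k+1) = S(k) + (4k + 5) = (2k^2 + 3k − 3) + (4k + 5) = 2k^2 + 7k + 2,
and 2·(k+1)^2 + 3·(k+1) − 3 = 2k^2 + 7k + 2.
By induction, S(n) = 2n^2 + 3n − 3 for all n ≥ 1.

S(n) = 2n^2 + 3n − 3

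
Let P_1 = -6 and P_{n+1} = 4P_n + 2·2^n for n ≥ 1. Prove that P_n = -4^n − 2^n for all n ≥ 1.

Base case: P_1 = -6, and -4^1 − 2^1 = -4 − 2 = -6.
Assume P_m = -4^m − 2^m for some m ≥ 1.
Then P_{m+1} = 4P_m + 2·2^m = 4·(-4^m − 2^m) + 2·2^m = -4^{m+1} − 4·2^m + 2·2^m = -4^{m+1} − 2·2^m = -4^{m+1} − 2^{m+1}.
Hence P_n = -4^n − 2^n for every n ≥ 1, by induction.

P_n = -4^n − 2^n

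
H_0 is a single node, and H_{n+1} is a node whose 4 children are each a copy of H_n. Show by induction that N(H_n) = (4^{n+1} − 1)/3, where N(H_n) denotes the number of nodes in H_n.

Base case: N(H_0) = 1, and (4^{0+1} − 1)/3 = 1.
Assume N(H_m) = (4^{m+1} − 1)/3.
Then N(H_{m+1}) = 1 + 4N(H_m) = 1 + 4·(4^{m+1} − 1)/3 = 1 + (4^{m+2} − 4)/3 = (3 + 4^{m+2} − 4)/3 = (4^{m+2} − 1)/3.
This completes the inductive step, so N(H_n) = (4^{n+1} − 1)/3 for all n ≥ 0.

N(H_n) = (4^{n+1} − 1)/3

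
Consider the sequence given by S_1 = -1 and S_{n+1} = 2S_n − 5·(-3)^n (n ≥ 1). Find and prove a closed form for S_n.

Claim: S_n = 2^n + (-3)^n.

Base case: S_1 = -1, and 2^1 + (-3)^1 = 2 − 3 = -1.
Assume S_r = 2^r + (-3)^r for some r ≥ 1.
Then S_{r+1} = 2S_r − 5·(-3)^r = 2·(2^r + (-3)^r) − 5·(-3)^r = 2^{r+1} + 2·(-3)^r − 5·(-3)^r = 2^{r+1} − 3·(-3)^r = 2^{r+1} + (-3)^{r+1}.
This completes the inductive step, so S_n = 2^n + (-3)^n for all n ≥ 1.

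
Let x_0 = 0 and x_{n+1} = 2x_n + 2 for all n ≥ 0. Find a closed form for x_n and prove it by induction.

Claim: x_n = 2^{n+1} − 2.

Base case: x_0 = 0, and 2^{0+1} − 2 = 2 − 2 = 0.
Assume x_k = 2^{k+1} − 2 for some k ≥ 0.
Then x_{k+1} = 2x_k + 2 = 2·(2^{k+1} − 2) + 2 = 2^{k+2} − 4 + 2 = 2^{k+2} − 2.
Hence x_n = 2^{n+1} − 2 for every n ≥ 0, by induction.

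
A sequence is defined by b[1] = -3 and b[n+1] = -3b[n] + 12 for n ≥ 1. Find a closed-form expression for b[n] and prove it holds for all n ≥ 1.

Claim: b[n] = 2·(-3)^n + 3.

Base case: b[1] = -3, and 2·(-3)^1 + 3 = -6 + 3 = -3.
Assume b[m] = 2·(-3)^m + 3 for some m ≥ 1.
Then b[m+1] = -3b[m] + 12 = -3·(2·(-3)^m + 3) + 12 = -6·(-3)^m − 9 + 12 = 2·(-3)^{m+1} + 3.
By induction, b[n] = 2·(-3)^n + 3 for all n ≥ 1.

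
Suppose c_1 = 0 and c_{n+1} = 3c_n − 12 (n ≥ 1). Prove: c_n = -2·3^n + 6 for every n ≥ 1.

Base case: c_1 = 0, and -2·3^1 + 6 = -6 + 6 = 0.
Assume c_r = -2·3^r + 6 for some r ≥ 1.
Then c_{r+1} = 3c_r − 12 = 3·(-2·3^r + 6) − 12 = -6·3^r + 18 − 12 = -2·3^{r+1} + 6.
By induction, c_n = -2·3^n + 6 for all n ≥ 1.

c_n = -2·3^n + 6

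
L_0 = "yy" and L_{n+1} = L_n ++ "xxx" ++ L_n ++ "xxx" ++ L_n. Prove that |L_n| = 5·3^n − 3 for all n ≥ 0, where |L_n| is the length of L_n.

Base case: |L_0| = 2, and 5·3^0 − 3 = 2.
Assume |L_r| = 5·3^r − 3.
Then |L_{r+1}| = 3|L_r| + 6 = 3(5·3^r − 3) + 6 = 5·3^{r+1} − 9 + 6 = 5·3^{r+1} − 3.
By induction, |L_n| = 5·3^n − 3 for all n ≥ 0.

|L_n| = 5·3^n − 3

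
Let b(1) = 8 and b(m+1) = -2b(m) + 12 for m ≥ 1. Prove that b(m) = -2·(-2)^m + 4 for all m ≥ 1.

Base case: b(1) = 8, and -2·(-2)^1 + 4 = 4 + 4 = 8.
Assume b(j) = -2·(-2)^j + 4 for some j ≥ 1.
Then b(j+1) = -2b(j) + 12 = -2·(-2·(-2)^j + 4) + 12 = 4·(-2)^j − 8 + 12 = -2·(-2)^{j+1} + 4.
Hence b(m) = -2·(-2)^m + 4 for every m ≥ 1, by induction.

b(m) = -2·(-2)^m + 4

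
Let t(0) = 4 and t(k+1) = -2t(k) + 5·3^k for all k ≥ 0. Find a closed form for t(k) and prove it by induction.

Claim: t(k) = 3·(-2)^k + 3^k.

Base case: t(0) = 4, and 3·(-2)^0 + 3^0 = 3 + 1 = 4.
Assume t(m) = 3·(-2)^m + 3^m for some m ≥ 0.
Then t(m+1) = -2t(m) + 5·3^m = -2·(3·(-2)^m + 3^m) + 5·3^m = 3·(-2)^{m+1} − 2·3^m + 5·3^m = 3·(-2)^{m+1} + 3·3^m = 3·(-2)^{m+1} + 3^{m+1}.
This completes the inductive step, so t(k) = 3·(-2)^k + 3^k for all k ≥ 0.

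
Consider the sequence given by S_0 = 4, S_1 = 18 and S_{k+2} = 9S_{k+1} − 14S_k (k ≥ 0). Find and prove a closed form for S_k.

Claim: S_k = 2·7^k + 2·2^k.

Base cases: S_0 = 4 and 2·7^0 + 2·2^0 = 4; S_1 = 18 and 2·7^1 + 2·2^1 = 18.
Assume S_i = 2·7^i + 2·2^i for all 0 ≤ i ≤ j, where j ≥ 1.
Then S_{j+1} = 9S_j − 14S_{j−1} = 9·(2·7^j + 2·2^j) − 14·(2·7^{j−1} + 2·2^{j−1}) = 2·(9·7 − 14)7^{j−1} + 2·(9·2 − 14)2^{j−1} = 98·7^{j−1} + 8·2^{j−1} = 2·7^{j+1} + 2·2^{j+1}.
This completes the inductive step, so S_k = 2·7^k + 2·2^k for all k ≥ 0.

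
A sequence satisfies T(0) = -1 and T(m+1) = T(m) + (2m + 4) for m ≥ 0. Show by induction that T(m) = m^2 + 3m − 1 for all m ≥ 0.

Base case: T(0) = -1, and 0^2 + 3·0 − 1 = -1.
Assume T(j) = j^2 + 3j − 1.
Then T(j+1) = T(j) + (2j + 4) = (j^2 + 3j − 1) + (2j + 4) = j^2 + 5j + 3,
and (j+1)^2 + 3·(j+1) − 1 = j^2 + 5j + 3.
Hence T(m) = m^2 + 3m − 1 for every m ≥ 0, by induction.

T(m) = m^2 + 3m − 1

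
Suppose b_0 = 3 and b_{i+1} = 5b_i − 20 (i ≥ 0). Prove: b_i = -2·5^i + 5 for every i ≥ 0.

Base case: b_0 = 3, and -2·5^0 + 5 = -2 + 5 = 3.
Assume b_m = -2·5^m + 5 for some m ≥ 0.
Then b_{m+1} = 5b_m − 20 = 5·(-2·5^m + 5) − 20 = -10·5^m + 25 − 20 = -2·5^{m+1} + 5.
Hence b_i = -2·5^i + 5 for every i ≥ 0, by induction.

b_i = -2·5^i + 5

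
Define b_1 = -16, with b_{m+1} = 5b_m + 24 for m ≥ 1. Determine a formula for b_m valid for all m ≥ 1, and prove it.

Claim: b_m = -2·5^m − 6.

Base case: b_1 = -16, and -2·5^1 − 6 = -10 − 6 = -16.
Assume b_k = -2·5^k − 6 for some k ≥ 1.
Then b_{k+1} = 5b_k + 24 = 5·(-2·5^k − 6) + 24 = -10·5^k − 30 + 24 = -2·5^{k+1} − 6.
This completes the inductive step, so b_m = -2·5^m − 6 for all m ≥ 1.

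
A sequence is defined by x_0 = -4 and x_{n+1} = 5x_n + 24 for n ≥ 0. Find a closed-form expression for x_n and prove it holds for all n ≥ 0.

Claim: x_n = 2·5^n − 6.

Base case: x_0 = -4, and 2·5^0 − 6 = 2 − 6 = -4.
Assume x_r = 2·5^r − 6 for some r ≥ 0.
Then x_{r+1} = 5x_r + 24 = 5·(2·5^r − 6) + 24 = 10·5^r − 30 + 24 = 2·5^{r+1} − 6.
By induction, x_n = 2·5^n − 6 for all n ≥ 0.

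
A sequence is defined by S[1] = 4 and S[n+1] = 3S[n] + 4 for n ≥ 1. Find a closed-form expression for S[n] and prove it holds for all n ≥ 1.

Claim: S[n] = 2·3^n − 2.

Base case: S[1] = 4, and 2·3^1 − 2 = 6 − 2 = 4.
Assume S[m] = 2·3^m − 2 for some m ≥ 1.
Then S[m+1] = 3S[m] + 4 = 3·(2·3^m − 2) + 4 = 6·3^m − 6 + 4 = 2·3^{m+1} − 2.
By induction, S[n] = 2·3^n − 2 for all n ≥ 1.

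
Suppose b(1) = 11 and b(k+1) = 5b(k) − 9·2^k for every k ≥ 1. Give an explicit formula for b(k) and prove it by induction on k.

Claim: b(k) = 5^k + 3·2^k.

Base case: b(1) = 11, and 5^1 + 3·2^1 = 5 + 6 = 11.
Assume b(r) = 5^r + 3·2^r for some r ≥ 1.
Then b(r+1) = 5b(r) − 9·2^r = 5·(5^r + 3·2^r) − 9·2^r = 5^{r+1} + 15·2^r − 9·2^r = 5^{r+1} + 6·2^r = 5^{r+1} + 3·2^{r+1}.
So the formula holds for r+1, and by induction b(k) = 5^k + 3·2^k for all k ≥ 1.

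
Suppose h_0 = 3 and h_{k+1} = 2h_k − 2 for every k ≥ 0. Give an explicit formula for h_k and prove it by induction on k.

Claim: h_k = 2^k + 2.

Base case: h_0 = 3, and 2^0 + 2 = 1 + 2 = 3.
Assume h_m = 2^m + 2 for some m ≥ 0.
Then h_{m+1} = 2h_m − 2 = 2·(2^m + 2) − 2 = 2^{m+1} + 4 − 2 = 2^{m+1} + 2.
By induction, h_k = 2^k + 2 for all k ≥ 0.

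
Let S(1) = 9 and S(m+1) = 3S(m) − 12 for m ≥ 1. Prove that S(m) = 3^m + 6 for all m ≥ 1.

Base case: S(1) = 9, and 3^1 + 6 = 3 + 6 = 9.
Assume S(j) = 3^j + 6 for some j ≥ 1.
Then S(j+1) = 3S(j) − 12 = 3·(3^j + 6) − 12 = 3^{j+1} + 18 − 12 = 3^{j+1} + 6.
Hence S(m) = 3^m + 6 for every m ≥ 1, by induction.

S(m) = 3^m + 6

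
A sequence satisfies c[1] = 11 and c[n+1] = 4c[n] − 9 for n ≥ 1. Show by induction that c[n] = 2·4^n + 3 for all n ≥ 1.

Base case: c[1] = 11, and 2·4^1 + 3 = 8 + 3 = 11.
Assume c[k] = 2·4^k + 3 for some k ≥ 1.
Then c[k+1] = 4c[k] − 9 = 4·(2·4^k + 3) − 9 = 8·4^k + 12 − 9 = 2·4^{k+1} + 3.
This completes the inductive step, so c[n] = 2·4^n + 3 for all n ≥ 1.

c[n] = 2·4^n + 3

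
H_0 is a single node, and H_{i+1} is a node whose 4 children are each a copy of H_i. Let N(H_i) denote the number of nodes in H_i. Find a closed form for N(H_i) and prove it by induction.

Claim: N(H_i) = (4^{i+1} − 1)/3.

Base case: N(H_0) = 1, and (4^{0+1} − 1)/3 = 1.
Assume N(H_j) = (4^{j+1} − 1)/3.
Then N(H_{j+1}) = 1 + 4N(H_j) = 1 + 4·(4^{j+1} − 1)/3 = 1 + (4^{j+2} − 4)/3 = (3 + 4^{j+2} − 4)/3 = (4^{j+2} − 1)/3.
This completes the inductive step, so N(H_i) = (4^{i+1} − 1)/3 for all i ≥ 0.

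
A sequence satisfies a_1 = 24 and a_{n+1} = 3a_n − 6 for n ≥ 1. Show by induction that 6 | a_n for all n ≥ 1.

Base case: a_1 = 24 = 6·4, so 6 | a_1.
Assume 6 | a_k, so a_k = 6t for some integer t.
Then a_{k+1} = 3a_k − 6 = 3·(6t) − 6 = 6(3t − 1), so 6 | a_{k+1}.
By induction, 6 | a_n for all n ≥ 1.

6 | a_n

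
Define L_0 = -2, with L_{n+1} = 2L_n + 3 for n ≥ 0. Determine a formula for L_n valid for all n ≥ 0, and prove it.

Claim: L_n = 2^n − 3.

Base case: L_0 = -2, and 2^0 − 3 = 1 − 3 = -2.
Assume L_r = 2^r − 3 for some r ≥ 0.
Then L_{r+1} = 2L_r + 3 = 2·(2^r − 3) + 3 = 2^{r+1} − 6 + 3 = 2^{r+1} − 3.
Hence L_n = 2^n − 3 for every n ≥ 0, by induction.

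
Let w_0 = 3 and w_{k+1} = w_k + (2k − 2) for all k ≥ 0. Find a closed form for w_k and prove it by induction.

Claim: w_k = k^2 − 3k + 3.

Base case: w_0 = 3, and 0^2 − 3·0 + 3 = 3.
Assume w_j = j^2 − 3j + 3.
Then w_{j+1} = w_j + (2j − 2) = (j^2 − 3j + 3) + (2j − 2) = j^2 − j + 1,
and (j+1)^2 − 3·(j+1) + 3 = j^2 − j + 1.
Hence w_k = k^2 − 3k + 3 for every k ≥ 0, by induction.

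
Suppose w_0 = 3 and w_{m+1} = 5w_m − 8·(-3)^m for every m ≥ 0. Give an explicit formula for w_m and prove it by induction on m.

Claim: w_m = 2·5^m + (-3)^m.

Base case: w_0 = 3, and 2·5^0 + (-3)^0 = 2 + 1 = 3.
Assume w_k = 2·5^k + (-3)^k for some k ≥ 0.
Then w_{k+1} = 5w_k − 8·(-3)^k = 5·(2·5^k + (-3)^k) − 8·(-3)^k = 2·5^{k+1} + 5·(-3)^k − 8·(-3)^k = 2·5^{k+1} − 3·(-3)^k = 2·5^{k+1} + (-3)^{k+1}.
Hence w_m = 2·5^m + (-3)^m for every m ≥ 0, by induction.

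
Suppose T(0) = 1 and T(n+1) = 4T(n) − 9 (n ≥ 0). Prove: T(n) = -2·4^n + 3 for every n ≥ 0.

Base case: T(0) = 1, and -2·4^0 + 3 = -2 + 3 = 1.
Assume T(j) = -2·4^j + 3 for some j ≥ 0.
Then T(j+1) = 4T(j) − 9 = 4·(-2·4^j + 3) − 9 = -8·4^j + 12 − 9 = -2·4^{j+1} + 3.
This completes the inductive step, so T(n) = -2·4^n + 3 for all n ≥ 0.

T(n) = -2·4^n + 3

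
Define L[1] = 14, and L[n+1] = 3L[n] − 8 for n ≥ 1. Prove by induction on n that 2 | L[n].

Base case: L[1] = 14 = 2·7, so 2 | L[1].
Assume 2 | L[j], so L[j] = 2t for some integer t.
Then L[j+1] = 3L[j] − 8 = 3·(2t) − 8 = 2(3t − 4), so 2 | L[j+1].
This completes the inductive step, so 2 | L[n] for all n ≥ 1.

2 | L[n]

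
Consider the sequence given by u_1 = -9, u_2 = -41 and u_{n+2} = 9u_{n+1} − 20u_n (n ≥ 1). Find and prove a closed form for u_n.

Claim: u_n = -5^n − 4^n.

Base cases: u_1 = -9 and -5^1 − 4^1 = -9; u_2 = -41 and -5^2 − 4^2 = -41.
Assume u_j = -5^j − 4^j for all 1 ≤ j ≤ m, where m ≥ 2.
Then u_{m+1} = 9u_m − 20u_{m−1} = 9·(-5^m − 4^m) − 20·(-5^{m−1} − 4^{m−1}) = -(9·5 − 20)5^{m−1} − (9·4 − 20)4^{m−1} = -25·5^{m−1} − 16·4^{m−1} = -5^{m+1} − 4^{m+1}.
By strong induction, u_n = -5^n − 4^n for all n ≥ 1.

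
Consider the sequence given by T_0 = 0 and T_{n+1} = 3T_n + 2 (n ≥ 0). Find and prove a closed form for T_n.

Claim: T_n = 3^n − 1.

Base case: T_0 = 0, and 3^0 − 1 = 1 − 1 = 0.
Assume T_j = 3^j − 1 for some j ≥ 0.
Then T_{j+1} = 3T_j + 2 = 3·(3^j − 1) + 2 = 3^{j+1} − 3 + 2 = 3^{j+1} − 1.
This completes the inductive step, so T_n = 3^n − 1 for all n ≥ 0.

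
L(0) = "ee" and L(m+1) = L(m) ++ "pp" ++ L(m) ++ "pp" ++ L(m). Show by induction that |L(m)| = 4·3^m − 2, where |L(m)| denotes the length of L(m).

Base case: |L(0)| = 2, and 4·3^0 − 2 = 2.
Assume |L(j)| = 4·3^j − 2.
Then |L(j+1)| = 3|L(j)| + 4 = 3(4·3^j − 2) + 4 = 4·3^{j+1} − 6 + 4 = 4·3^{j+1} − 2.
So the formula holds for j+1, and by induction |L(m)| = 4·3^m − 2 for all m ≥ 0.

|L(m)| = 4·3^m − 2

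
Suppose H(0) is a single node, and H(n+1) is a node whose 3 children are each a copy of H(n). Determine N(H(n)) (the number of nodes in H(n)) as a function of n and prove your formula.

Claim: N(H(n)) = (3^{n+1} − 1)/2.

Base case: N(H(0)) = 1, and (3^{0+1} − 1)/2 = 1.
Assume N(H(k)) = (3^{k+1} − 1)/2.
Then N(H(k+1)) = 1 + 3N(H(k)) = 1 + 3·(3^{k+1} − 1)/2 = 1 + (3^{k+2} − 3)/2 = (2 + 3^{k+2} − 3)/2 = (3^{k+2} − 1)/2.
This completes the inductive step, so N(H(n)) = (3^{n+1} − 1)/2 for all n ≥ 0.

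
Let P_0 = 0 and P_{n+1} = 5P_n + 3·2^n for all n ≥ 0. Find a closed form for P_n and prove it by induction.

Claim: P_n = 5^n − 2^n.

Base case: P_0 = 0, and 5^0 − 2^0 = 1 − 1 = 0.
Assume P_j = 5^j − 2^j for some j ≥ 0.
Then P_{j+1} = 5P_j + 3·2^j = 5·(5^j − 2^j) + 3·2^j = 5^{j+1} − 5·2^j + 3·2^j = 5^{j+1} − 2·2^j = 5^{j+1} − 2^{j+1}.
Hence P_n = 5^n − 2^n for every n ≥ 0, by induction.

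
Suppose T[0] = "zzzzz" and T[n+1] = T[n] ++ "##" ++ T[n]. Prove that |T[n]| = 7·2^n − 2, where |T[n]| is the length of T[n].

Base case: |T[0]| = 5, and 7·2^0 − 2 = 5.
Assume |T[r]| = 7·2^r − 2.
Then |T[r+1]| = |T[r]| + 2 + |T[r]| = 2|T[r]| + 2 = 2(7·2^r − 2) + 2 = 7·2^{r+1} − 4 + 2 = 7·2^{r+1} − 2.
This completes the inductive step, so |T[n]| = 7·2^n − 2 for all n ≥ 0.

|T[n]| = 7·2^n − 2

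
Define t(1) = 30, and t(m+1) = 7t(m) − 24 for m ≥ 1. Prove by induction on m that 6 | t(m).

Base case: t(1) = 30 = 6·5, so 6 | t(1).
Assume 6 | t(k), so t(k) = 6s for some integer s.
Then t(k+1) = 7t(k) − 24 = 7·(6s) − 24 = 6(7s − 4), so 6 | t(k+1).
Hence 6 | t(m) for every m ≥ 1, by induction.

6 | t(m)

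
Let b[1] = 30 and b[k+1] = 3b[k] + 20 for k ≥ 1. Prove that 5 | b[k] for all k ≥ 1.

Base case: b[1] = 30 = 5·6, so 5 | b[1].
Assume 5 | b[m], so b[m] = 5t for some integer t.
Then b[m+1] = 3b[m] + 20 = 3·(5t) + 20 = 5(3t + 4), so 5 | b[m+1].
This completes the inductive step, so 5 | b[k] for all k ≥ 1.

5 | b[k]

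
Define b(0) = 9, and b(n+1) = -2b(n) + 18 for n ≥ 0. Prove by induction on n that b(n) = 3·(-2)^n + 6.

Base case: b(0) = 9, and 3·(-2)^0 + 6 = 3 + 6 = 9.
Assume b(k) = 3·(-2)^k + 6 for some k ≥ 0.
Then b(k+1) = -2b(k) + 18 = -2·(3·(-2)^k + 6) + 18 = -6·(-2)^k − 12 + 18 = 3·(-2)^{k+1} + 6.
Hence b(n) = 3·(-2)^n + 6 for every n ≥ 0, by induction.

b(n) = 3·(-2)^n + 6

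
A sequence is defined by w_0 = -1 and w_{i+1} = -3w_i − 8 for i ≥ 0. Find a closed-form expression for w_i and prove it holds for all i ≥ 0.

Claim: w_i = (-3)^i − 2.

Base case: w_0 = -1, and (-3)^0 − 2 = 1 − 2 = -1.
Assume w_m = (-3)^m − 2 for some m ≥ 0.
Then w_{m+1} = -3w_m − 8 = -3·((-3)^m − 2) − 8 = -3·(-3)^m + 6 − 8 = (-3)^{m+1} − 2.
So the formula holds for m+1, and by induction w_i = (-3)^i − 2 for all i ≥ 0.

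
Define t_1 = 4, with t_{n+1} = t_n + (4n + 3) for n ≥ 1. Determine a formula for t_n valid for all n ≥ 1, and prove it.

Claim: t_n = 2n^2 + n + 1.

Base case: t_1 = 4, and 2·1^2 + 1 + 1 = 4.
Assume t_r = 2r^2 + r + 1.
Then t_{r+1} = t_r + (4r + 3) = (2r^2 + r + 1) + (4r + 3) = 2r^2 + 5r + 4,
and 2·(r+1)^2 + (r+1) + 1 = 2r^2 + 5r + 4.
This completes the inductive step, so t_n = 2n^2 + n + 1 for all n ≥ 1.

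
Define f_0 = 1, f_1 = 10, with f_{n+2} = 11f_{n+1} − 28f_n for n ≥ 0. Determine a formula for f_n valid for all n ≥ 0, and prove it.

Claim: f_n = -4^n + 2·7^n.

Base cases: f_0 = 1 and -4^0 + 2·7^0 = 1; f_1 = 10 and -4^1 + 2·7^1 = 10.
Assume f_j = -4^j + 2·7^j for all 0 ≤ j ≤ r, where r ≥ 1.
Then f_{r+1} = 11f_r − 28f_{r−1} = 11·(-4^r + 2·7^r) − 28·(-4^{r−1} + 2·7^{r−1}) = -(11·4 − 28)4^{r−1} + 2·(11·7 − 28)7^{r−1} = -16·4^{r−1} + 98·7^{r−1} = -4^{r+1} + 2·7^{r+1}.
So the formula holds for r+1, and by strong induction f_n = -4^n + 2·7^n for all n ≥ 0.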